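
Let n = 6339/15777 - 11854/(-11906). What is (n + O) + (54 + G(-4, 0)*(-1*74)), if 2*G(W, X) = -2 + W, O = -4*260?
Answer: -23874667046/31306827 ≈ -762.60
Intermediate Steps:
O = -1040
n = 43748782/31306827 (n = 6339*(1/15777) - 11854*(-1/11906) = 2113/5259 + 5927/5953 = 43748782/31306827 ≈ 1.3974)
G(W, X) = -1 + W/2 (G(W, X) = (-2 + W)/2 = -1 + W/2)
(n + O) + (54 + G(-4, 0)*(-1*74)) = (43748782/31306827 - 1040) + (54 + (-1 + (½)*(-4))*(-1*74)) = -32515351298/31306827 + (54 + (-1 - 2)*(-74)) = -32515351298/31306827 + (54 - 3*(-74)) = -32515351298/31306827 + (54 + 222) = -32515351298/31306827 + 276 = -23874667046/31306827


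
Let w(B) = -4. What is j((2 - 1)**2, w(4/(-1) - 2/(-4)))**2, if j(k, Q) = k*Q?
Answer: 16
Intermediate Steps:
j(k, Q) = Q*k
j((2 - 1)**2, w(4/(-1) - 2/(-4)))**2 = (-4*(2 - 1)**2)**2 = (-4*1**2)**2 = (-4*1)**2 = (-4)**2 = 16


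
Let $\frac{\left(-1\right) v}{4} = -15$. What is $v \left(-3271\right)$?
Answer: $-196260$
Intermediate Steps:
$v = 60$ ($v = \left(-4\right) \left(-15\right) = 60$)
$v \left(-3271\right) = 60 \left(-3271\right) = -196260$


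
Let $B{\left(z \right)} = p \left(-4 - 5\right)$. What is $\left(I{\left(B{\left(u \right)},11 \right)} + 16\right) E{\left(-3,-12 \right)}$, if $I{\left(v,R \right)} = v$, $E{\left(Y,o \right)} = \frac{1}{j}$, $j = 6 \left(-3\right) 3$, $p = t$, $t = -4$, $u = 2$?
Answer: $- \frac{26}{27} \approx -0.96296$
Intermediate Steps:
$p = -4$
$j = -54$ ($j = \left(-18\right) 3 = -54$)
$B{\left(z \right)} = 36$ ($B{\left(z \right)} = - 4 \left(-4 - 5\right) = \left(-4\right) \left(-9\right) = 36$)
$E{\left(Y,o \right)} = - \frac{1}{54}$ ($E{\left(Y,o \right)} = \frac{1}{-54} = - \frac{1}{54}$)
$\left(I{\left(B{\left(u \right)},11 \right)} + 16\right) E{\left(-3,-12 \right)} = \left(36 + 16\right) \left(- \frac{1}{54}\right) = 52 \left(- \frac{1}{54}\right) = - \frac{26}{27}$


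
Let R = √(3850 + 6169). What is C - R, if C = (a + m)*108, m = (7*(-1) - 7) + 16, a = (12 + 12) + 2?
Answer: 3024 - √10019 ≈ 2923.9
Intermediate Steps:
a = 26 (a = 24 + 2 = 26)
R = √10019 ≈ 100.09
m = 2 (m = (-7 - 7) + 16 = -14 + 16 = 2)
C = 3024 (C = (26 + 2)*108 = 28*108 = 3024)
C - R = 3024 - √10019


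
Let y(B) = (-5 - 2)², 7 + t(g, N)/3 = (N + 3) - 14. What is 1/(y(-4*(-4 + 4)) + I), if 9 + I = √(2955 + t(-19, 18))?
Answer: -8/271 + √2955/1355 ≈ 0.010598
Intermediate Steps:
t(g, N) = -54 + 3*N (t(g, N) = -21 + 3*((N + 3) - 14) = -21 + 3*((3 + N) - 14) = -21 + 3*(-11 + N) = -21 + (-33 + 3*N) = -54 + 3*N)
y(B) = 49 (y(B) = (-7)² = 49)
I = -9 + √2955 (I = -9 + √(2955 + (-54 + 3*18)) = -9 + √(2955 + (-54 + 54)) = -9 + √(2955 + 0) = -9 + √2955 ≈ 45.360)
1/(y(-4*(-4 + 4)) + I) = 1/(49 + (-9 + √2955)) = 1/(40 + √2955)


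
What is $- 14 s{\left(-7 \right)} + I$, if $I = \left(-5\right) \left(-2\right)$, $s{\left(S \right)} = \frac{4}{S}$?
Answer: $18$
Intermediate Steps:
$I = 10$
$- 14 s{\left(-7 \right)} + I = - 14 \frac{4}{-7} + 10 = - 14 \cdot 4 \left(- \frac{1}{7}\right) + 10 = \left(-14\right) \left(- \frac{4}{7}\right) + 10 = 8 + 10 = 18$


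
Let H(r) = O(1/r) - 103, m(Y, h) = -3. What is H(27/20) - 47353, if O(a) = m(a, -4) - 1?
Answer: -47460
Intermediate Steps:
O(a) = -4 (O(a) = -3 - 1 = -4)
H(r) = -107 (H(r) = -4 - 103 = -107)
H(27/20) - 47353 = -107 - 47353 = -47460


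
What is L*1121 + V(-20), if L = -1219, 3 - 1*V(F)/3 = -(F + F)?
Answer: -1366610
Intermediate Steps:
V(F) = 9 + 6*F (V(F) = 9 - (-3)*(F + F) = 9 - (-3)*2*F = 9 - (-6)*F = 9 + 6*F)
L*1121 + V(-20) = -1219*1121 + (9 + 6*(-20)) = -1366499 + (9 - 120) = -1366499 - 111 = -1366610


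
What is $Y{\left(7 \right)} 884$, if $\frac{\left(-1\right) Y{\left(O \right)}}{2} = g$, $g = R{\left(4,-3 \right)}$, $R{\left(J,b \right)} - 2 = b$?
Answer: $1768$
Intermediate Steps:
$R{\left(J,b \right)} = 2 + b$
$g = -1$ ($g = 2 - 3 = -1$)
$Y{\left(O \right)} = 2$ ($Y{\left(O \right)} = \left(-2\right) \left(-1\right) = 2$)
$Y{\left(7 \right)} 884 = 2 \cdot 884 = 1768$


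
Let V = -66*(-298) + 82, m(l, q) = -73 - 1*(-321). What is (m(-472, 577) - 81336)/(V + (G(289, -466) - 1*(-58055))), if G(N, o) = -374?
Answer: -81088/77431 ≈ -1.0472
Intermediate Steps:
m(l, q) = 248 (m(l, q) = -73 + 321 = 248)
V = 19750 (V = 19668 + 82 = 19750)
(m(-472, 577) - 81336)/(V + (G(289, -466) - 1*(-58055))) = (248 - 81336)/(19750 + (-374 - 1*(-58055))) = -81088/(19750 + (-374 + 58055)) = -81088/(19750 + 57681) = -81088/77431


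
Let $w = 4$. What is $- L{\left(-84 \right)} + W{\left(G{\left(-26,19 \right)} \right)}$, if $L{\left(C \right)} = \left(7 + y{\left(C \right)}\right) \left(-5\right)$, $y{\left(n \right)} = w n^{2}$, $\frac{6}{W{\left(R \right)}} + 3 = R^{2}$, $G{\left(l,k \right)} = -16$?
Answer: $\frac{35712221}{253} \approx 1.4116 \cdot 10^{5}$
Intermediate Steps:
$W{\left(R \right)} = \frac{6}{-3 + R^{2}}$
$y{\left(n \right)} = 4 n^{2}$
$L{\left(C \right)} = -35 - 20 C^{2}$ ($L{\left(C \right)} = \left(7 + 4 C^{2}\right) \left(-5\right) = -35 - 20 C^{2}$)
$- L{\left(-84 \right)} + W{\left(G{\left(-26,19 \right)} \right)} = - (-35 - 20 \left(-84\right)^{2}) + \frac{6}{-3 + \left(-16\right)^{2}} = - (-35 - 141120) + \frac{6}{-3 + 256} = - (-35 - 141120) + \frac{6}{253} = \left(-1\right) \left(-141155\right) + 6 \cdot \frac{1}{253} = 141155 + \frac{6}{253} = \frac{35712221}{253}$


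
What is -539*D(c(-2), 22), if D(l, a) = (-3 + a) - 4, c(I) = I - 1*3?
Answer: -8085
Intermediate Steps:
c(I) = -3 + I (c(I) = I - 3 = -3 + I)
D(l, a) = -7 + a
-539*D(c(-2), 22) = -539*(-7 + 22) = -539*15 = -49*165 = -8085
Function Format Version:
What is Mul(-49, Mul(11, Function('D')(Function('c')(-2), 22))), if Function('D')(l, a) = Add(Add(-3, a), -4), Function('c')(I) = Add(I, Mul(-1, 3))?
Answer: -8085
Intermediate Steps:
Function('c')(I) = Add(-3, I) (Function('c')(I) = Add(I, -3) = Add(-3, I))
Function('D')(l, a) = Add(-7, a)
Mul(-49, Mul(11, Function('D')(Function('c')(-2), 22))) = Mul(-49, Mul(11, Add(-7, 22))) = Mul(-49, Mul(11, 15)) = Mul(-49, 165) = -8085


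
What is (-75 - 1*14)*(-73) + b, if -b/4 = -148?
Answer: 7089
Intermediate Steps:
b = 592 (b = -4*(-148) = 592)
(-75 - 1*14)*(-73) + b = (-75 - 1*14)*(-73) + 592 = (-75 - 14)*(-73) + 592 = -89*(-73) + 592 = 6497 + 592 = 7089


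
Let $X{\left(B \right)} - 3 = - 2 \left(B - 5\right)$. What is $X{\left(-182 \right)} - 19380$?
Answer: $-19003$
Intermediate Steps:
$X{\left(B \right)} = 13 - 2 B$ ($X{\left(B \right)} = 3 - 2 \left(B - 5\right) = 3 - 2 \left(-5 + B\right) = 3 - \left(-10 + 2 B\right) = 13 - 2 B$)
$X{\left(-182 \right)} - 19380 = \left(13 - -364\right) - 19380 = \left(13 + 364\right) - 19380 = 377 - 19380 = -19003$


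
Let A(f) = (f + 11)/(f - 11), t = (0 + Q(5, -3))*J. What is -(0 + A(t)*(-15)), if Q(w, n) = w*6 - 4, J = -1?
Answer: 225/37 ≈ 6.0811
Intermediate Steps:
Q(w, n) = -4 + 6*w (Q(w, n) = 6*w - 4 = -4 + 6*w)
t = -26 (t = (0 + (-4 + 6*5))*(-1) = (0 + (-4 + 30))*(-1) = (0 + 26)*(-1) = 26*(-1) = -26)
A(f) = (11 + f)/(-11 + f)
-(0 + A(t)*(-15)) = -(0 + ((11 - 26)/(-11 - 26))*(-15)) = -(0 + (-15/(-37))*(-15)) = -(0 - 1/37*(-15)*(-15)) = -(0 + (15/37)*(-15)) = -(0 - 225/37) = -1*(-225/37) = 225/37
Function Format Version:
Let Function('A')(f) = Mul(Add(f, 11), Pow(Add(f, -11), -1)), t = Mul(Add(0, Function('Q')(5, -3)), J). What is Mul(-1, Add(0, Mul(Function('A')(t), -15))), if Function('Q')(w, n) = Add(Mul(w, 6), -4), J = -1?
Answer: Rational(225, 37) ≈ 6.0811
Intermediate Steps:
Function('Q')(w, n) = Add(-4, Mul(6, w)) (Function('Q')(w, n) = Add(Mul(6, w), -4) = Add(-4, Mul(6, w)))
t = -26 (t = Mul(Add(0, Add(-4, Mul(6, 5))), -1) = Mul(Add(0, Add(-4, 30)), -1) = Mul(Add(0, 26), -1) = Mul(26, -1) = -26)
Function('A')(f) = Mul(Pow(Add(-11, f), -1), Add(11, f)) (Function('A')(f) = Mul(Add(11, f), Pow(Add(-11, f), -1)) = Mul(Pow(Add(-11, f), -1), Add(11, f)))
Mul(-1, Add(0, Mul(Function('A')(t), -15))) = Mul(-1, Add(0, Mul(Mul(Pow(Add(-11, -26), -1), Add(11, -26)), -15))) = Mul(-1, Add(0, Mul(Mul(Pow(-37, -1), -15), -15))) = Mul(-1, Add(0, Mul(Mul(Rational(-1, 37), -15), -15))) = Mul(-1, Add(0, Mul(Rational(15, 37), -15))) = Mul(-1, Add(0, Rational(-225, 37))) = Mul(-1, Rational(-225, 37)) = Rational(225, 37)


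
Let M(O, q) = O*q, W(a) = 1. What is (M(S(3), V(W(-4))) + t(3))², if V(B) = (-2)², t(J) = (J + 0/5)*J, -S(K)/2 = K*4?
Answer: 7569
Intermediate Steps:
S(K) = -8*K (S(K) = -2*K*4 = -8*K)
t(J) = J² (t(J) = (J + 0*(⅕))*J = (J + 0)*J = J*J = J²)
V(B) = 4
(M(S(3), V(W(-4))) + t(3))² = (-8*3*4 + 3²)² = (-24*4 + 9)² = (-96 + 9)² = (-87)² = 7569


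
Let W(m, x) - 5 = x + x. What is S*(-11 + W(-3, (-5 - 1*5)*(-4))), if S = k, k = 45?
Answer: 3330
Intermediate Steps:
W(m, x) = 5 + 2*x (W(m, x) = 5 + (x + x) = 5 + 2*x)
S = 45
S*(-11 + W(-3, (-5 - 1*5)*(-4))) = 45*(-11 + (5 + 2*((-5 - 1*5)*(-4)))) = 45*(-11 + (5 + 2*((-5 - 5)*(-4)))) = 45*(-11 + (5 + 2*(-10*(-4)))) = 45*(-11 + (5 + 2*40)) = 45*(-11 + (5 + 80)) = 45*(-11 + 85) = 45*74 = 3330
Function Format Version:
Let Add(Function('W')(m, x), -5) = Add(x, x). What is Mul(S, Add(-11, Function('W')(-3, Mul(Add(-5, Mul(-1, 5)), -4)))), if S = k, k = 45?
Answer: 3330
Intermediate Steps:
Function('W')(m, x) = Add(5, Mul(2, x)) (Function('W')(m, x) = Add(5, Add(x, x)) = Add(5, Mul(2, x)))
S = 45
Mul(S, Add(-11, Function('W')(-3, Mul(Add(-5, Mul(-1, 5)), -4)))) = Mul(45, Add(-11, Add(5, Mul(2, Mul(Add(-5, Mul(-1, 5)), -4))))) = Mul(45, Add(-11, Add(5, Mul(2, Mul(Add(-5, -5), -4))))) = Mul(45, Add(-11, Add(5, Mul(2, Mul(-10, -4))))) = Mul(45, Add(-11, Add(5, Mul(2, 40)))) = Mul(45, Add(-11, Add(5, 80))) = Mul(45, Add(-11, 85)) = Mul(45, 74) = 3330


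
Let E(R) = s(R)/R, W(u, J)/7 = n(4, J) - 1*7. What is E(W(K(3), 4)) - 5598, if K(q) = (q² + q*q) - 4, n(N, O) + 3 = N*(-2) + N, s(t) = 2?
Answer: -274303/49 ≈ -5598.0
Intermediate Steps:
n(N, O) = -3 - N (n(N, O) = -3 + (N*(-2) + N) = -3 + (-2*N + N) = -3 - N)
K(q) = -4 + 2*q² (K(q) = (q² + q²) - 4 = 2*q² - 4 = -4 + 2*q²)
W(u, J) = -98 (W(u, J) = 7*((-3 - 1*4) - 1*7) = 7*((-3 - 4) - 7) = 7*(-7 - 7) = 7*(-14) = -98)
E(R) = 2/R
E(W(K(3), 4)) - 5598 = 2/(-98) - 5598 = 2*(-1/98) - 5598 = -1/49 - 5598 = -274303/49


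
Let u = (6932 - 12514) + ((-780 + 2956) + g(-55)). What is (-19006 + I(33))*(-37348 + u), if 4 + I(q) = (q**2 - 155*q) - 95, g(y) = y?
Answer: 943952979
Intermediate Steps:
I(q) = -99 + q**2 - 155*q (I(q) = -4 + ((q**2 - 155*q) - 95) = -4 + (-95 + q**2 - 155*q) = -99 + q**2 - 155*q)
u = -3461 (u = (6932 - 12514) + ((-780 + 2956) - 55) = -5582 + (2176 - 55) = -5582 + 2121 = -3461)
(-19006 + I(33))*(-37348 + u) = (-19006 + (-99 + 33**2 - 155*33))*(-37348 - 3461) = (-19006 + (-99 + 1089 - 5115))*(-40809) = (-19006 - 4125)*(-40809) = -23131*(-40809) = 943952979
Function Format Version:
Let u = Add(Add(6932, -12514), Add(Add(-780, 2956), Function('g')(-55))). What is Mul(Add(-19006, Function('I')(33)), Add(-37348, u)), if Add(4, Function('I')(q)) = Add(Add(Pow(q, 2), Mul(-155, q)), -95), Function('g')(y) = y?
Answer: 943952979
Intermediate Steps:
Function('I')(q) = Add(-99, Pow(q, 2), Mul(-155, q)) (Function('I')(q) = Add(-4, Add(Add(Pow(q, 2), Mul(-155, q)), -95)) = Add(-4, Add(-95, Pow(q, 2), Mul(-155, q))) = Add(-99, Pow(q, 2), Mul(-155, q)))
u = -3461 (u = Add(Add(6932, -12514), Add(Add(-780, 2956), -55)) = Add(-5582, Add(2176, -55)) = Add(-5582, 2121) = -3461)
Mul(Add(-19006, Function('I')(33)), Add(-37348, u)) = Mul(Add(-19006, Add(-99, Pow(33, 2), Mul(-155, 33))), Add(-37348, -3461)) = Mul(Add(-19006, Add(-99, 1089, -5115)), -40809) = Mul(Add(-19006, -4125), -40809) = Mul(-23131, -40809) = 943952979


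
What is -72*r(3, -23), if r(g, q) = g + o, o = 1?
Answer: -288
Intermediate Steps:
r(g, q) = 1 + g (r(g, q) = g + 1 = 1 + g)
-72*r(3, -23) = -72*(1 + 3) = -72*4 = -288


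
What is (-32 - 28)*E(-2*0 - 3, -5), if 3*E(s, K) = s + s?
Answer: 120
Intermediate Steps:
E(s, K) = 2*s/3 (E(s, K) = (s + s)/3 = (2*s)/3 = 2*s/3)
(-32 - 28)*E(-2*0 - 3, -5) = (-32 - 28)*(2*(-2*0 - 3)/3) = -40*(0 - 3) = -40*(-3) = -60*(-2) = 120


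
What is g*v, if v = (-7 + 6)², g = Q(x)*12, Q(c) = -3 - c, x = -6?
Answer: 36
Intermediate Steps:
g = 36 (g = (-3 - 1*(-6))*12 = (-3 + 6)*12 = 3*12 = 36)
v = 1 (v = (-1)² = 1)
g*v = 36*1 = 36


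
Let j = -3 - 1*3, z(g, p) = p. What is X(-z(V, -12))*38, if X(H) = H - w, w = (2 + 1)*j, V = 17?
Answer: 1140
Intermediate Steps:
j = -6 (j = -3 - 3 = -6)
w = -18 (w = (2 + 1)*(-6) = 3*(-6) = -18)
X(H) = 18 + H (X(H) = H - 1*(-18) = H + 18 = 18 + H)
X(-z(V, -12))*38 = (18 - 1*(-12))*38 = (18 + 12)*38 = 30*38 = 1140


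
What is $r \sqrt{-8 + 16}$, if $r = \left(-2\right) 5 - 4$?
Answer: $- 28 \sqrt{2} \approx -39.598$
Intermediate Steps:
$r = -14$ ($r = -10 - 4 = -14$)
$r \sqrt{-8 + 16} = - 14 \sqrt{-8 + 16} = - 14 \sqrt{8} = - 14 \cdot 2 \sqrt{2} = - 28 \sqrt{2}$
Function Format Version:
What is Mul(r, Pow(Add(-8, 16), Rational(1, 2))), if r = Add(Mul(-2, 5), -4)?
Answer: Mul(-28, Pow(2, Rational(1, 2))) ≈ -39.598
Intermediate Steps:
r = -14 (r = Add(-10, -4) = -14)
Mul(r, Pow(Add(-8, 16), Rational(1, 2))) = Mul(-14, Pow(Add(-8, 16), Rational(1, 2))) = Mul(-14, Pow(8, Rational(1, 2))) = Mul(-14, Mul(2, Pow(2, Rational(1, 2)))) = Mul(-28, Pow(2, Rational(1, 2)))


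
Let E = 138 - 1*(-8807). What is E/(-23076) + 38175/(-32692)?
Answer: -73334765/47150037 ≈ -1.5553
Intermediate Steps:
E = 8945 (E = 138 + 8807 = 8945)
E/(-23076) + 38175/(-32692) = 8945/(-23076) + 38175/(-32692) = 8945*(-1/23076) + 38175*(-1/32692) = -8945/23076 - 38175/32692 = -73334765/47150037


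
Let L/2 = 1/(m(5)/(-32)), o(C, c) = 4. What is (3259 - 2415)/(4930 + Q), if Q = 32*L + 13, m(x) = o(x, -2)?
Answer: 4/21 ≈ 0.19048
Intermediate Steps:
m(x) = 4
L = -16 (L = 2/((4/(-32))) = 2/((4*(-1/32))) = 2/(-1/8) = 2*(-8) = -16)
Q = -499 (Q = 32*(-16) + 13 = -512 + 13 = -499)
(3259 - 2415)/(4930 + Q) = (3259 - 2415)/(4930 - 499) = 844/4431 = 844*(1/4431) = 4/21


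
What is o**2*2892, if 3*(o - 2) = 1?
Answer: 47236/3 ≈ 15745.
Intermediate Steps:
o = 7/3 (o = 2 + (1/3)*1 = 2 + 1/3 = 7/3 ≈ 2.3333)
o**2*2892 = (7/3)**2*2892 = (49/9)*2892 = 47236/3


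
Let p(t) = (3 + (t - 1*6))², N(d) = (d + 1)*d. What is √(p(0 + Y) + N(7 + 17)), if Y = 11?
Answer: 2*√166 ≈ 25.768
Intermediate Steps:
N(d) = d*(1 + d) (N(d) = (1 + d)*d = d*(1 + d))
p(t) = (-3 + t)² (p(t) = (3 + (t - 6))² = (3 + (-6 + t))² = (-3 + t)²)
√(p(0 + Y) + N(7 + 17)) = √((-3 + (0 + 11))² + (7 + 17)*(1 + (7 + 17))) = √((-3 + 11)² + 24*(1 + 24)) = √(8² + 24*25) = √(64 + 600) = √664 = 2*√166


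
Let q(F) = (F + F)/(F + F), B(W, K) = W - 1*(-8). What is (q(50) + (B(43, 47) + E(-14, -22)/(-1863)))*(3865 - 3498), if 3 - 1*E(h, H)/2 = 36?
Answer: 11859238/621 ≈ 19097.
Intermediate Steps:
E(h, H) = -66 (E(h, H) = 6 - 2*36 = 6 - 72 = -66)
B(W, K) = 8 + W (B(W, K) = W + 8 = 8 + W)
q(F) = 1 (q(F) = (2*F)/((2*F)) = (2*F)*(1/(2*F)) = 1)
(q(50) + (B(43, 47) + E(-14, -22)/(-1863)))*(3865 - 3498) = (1 + ((8 + 43) - 66/(-1863)))*(3865 - 3498) = (1 + (51 - 66*(-1/1863)))*367 = (1 + (51 + 22/621))*367 = (1 + 31693/621)*367 = (32314/621)*367 = 11859238/621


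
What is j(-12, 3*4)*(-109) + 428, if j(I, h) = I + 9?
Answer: 755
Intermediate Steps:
j(I, h) = 9 + I
j(-12, 3*4)*(-109) + 428 = (9 - 12)*(-109) + 428 = -3*(-109) + 428 = 327 + 428 = 755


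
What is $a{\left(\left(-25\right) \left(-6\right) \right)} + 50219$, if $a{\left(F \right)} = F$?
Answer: $50369$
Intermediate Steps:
$a{\left(\left(-25\right) \left(-6\right) \right)} + 50219 = \left(-25\right) \left(-6\right) + 50219 = 150 + 50219 = 50369$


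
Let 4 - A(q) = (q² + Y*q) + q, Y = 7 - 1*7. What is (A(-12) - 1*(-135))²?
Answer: 49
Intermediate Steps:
Y = 0 (Y = 7 - 7 = 0)
A(q) = 4 - q - q² (A(q) = 4 - ((q² + 0*q) + q) = 4 - ((q² + 0) + q) = 4 - (q² + q) = 4 - (q + q²) = 4 + (-q - q²) = 4 - q - q²)
(A(-12) - 1*(-135))² = ((4 - 1*(-12) - 1*(-12)²) - 1*(-135))² = ((4 + 12 - 1*144) + 135)² = ((4 + 12 - 144) + 135)² = (-128 + 135)² = 7² = 49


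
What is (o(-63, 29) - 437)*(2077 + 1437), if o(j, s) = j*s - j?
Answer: -7734314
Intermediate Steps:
o(j, s) = -j + j*s
(o(-63, 29) - 437)*(2077 + 1437) = (-63*(-1 + 29) - 437)*(2077 + 1437) = (-63*28 - 437)*3514 = (-1764 - 437)*3514 = -2201*3514 = -7734314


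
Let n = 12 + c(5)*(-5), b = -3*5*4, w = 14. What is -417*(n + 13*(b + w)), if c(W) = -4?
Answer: 236022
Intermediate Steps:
b = -60 (b = -15*4 = -60)
n = 32 (n = 12 - 4*(-5) = 12 + 20 = 32)
-417*(n + 13*(b + w)) = -417*(32 + 13*(-60 + 14)) = -417*(32 + 13*(-46)) = -417*(32 - 598) = -417*(-566) = 236022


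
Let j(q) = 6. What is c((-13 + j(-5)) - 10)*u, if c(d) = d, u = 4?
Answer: -68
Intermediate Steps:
c((-13 + j(-5)) - 10)*u = ((-13 + 6) - 10)*4 = (-7 - 10)*4 = -17*4 = -68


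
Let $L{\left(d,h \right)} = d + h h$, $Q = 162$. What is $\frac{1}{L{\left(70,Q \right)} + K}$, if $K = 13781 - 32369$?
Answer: $\frac{1}{7726} \approx 0.00012943$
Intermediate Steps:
$L{\left(d,h \right)} = d + h^{2}$
$K = -18588$
$\frac{1}{L{\left(70,Q \right)} + K} = \frac{1}{\left(70 + 162^{2}\right) - 18588} = \frac{1}{\left(70 + 26244\right) - 18588} = \frac{1}{26314 - 18588} = \frac{1}{7726}$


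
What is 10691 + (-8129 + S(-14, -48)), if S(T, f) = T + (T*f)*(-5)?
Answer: -812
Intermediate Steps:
S(T, f) = T - 5*T*f
10691 + (-8129 + S(-14, -48)) = 10691 + (-8129 - 14*(1 - 5*(-48))) = 10691 + (-8129 - 14*(1 + 240)) = 10691 + (-8129 - 14*241) = 10691 + (-8129 - 3374) = 10691 - 11503 = -812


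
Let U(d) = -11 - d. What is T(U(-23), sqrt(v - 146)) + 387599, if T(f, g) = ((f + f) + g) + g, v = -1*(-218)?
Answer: 387623 + 12*sqrt(2) ≈ 3.8764e+5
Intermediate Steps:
v = 218
T(f, g) = 2*f + 2*g (T(f, g) = (2*f + g) + g = (g + 2*f) + g = 2*f + 2*g)
T(U(-23), sqrt(v - 146)) + 387599 = (2*(-11 - 1*(-23)) + 2*sqrt(218 - 146)) + 387599 = (2*(-11 + 23) + 2*sqrt(72)) + 387599 = (2*12 + 2*(6*sqrt(2))) + 387599 = (24 + 12*sqrt(2)) + 387599 = 387623 + 12*sqrt(2)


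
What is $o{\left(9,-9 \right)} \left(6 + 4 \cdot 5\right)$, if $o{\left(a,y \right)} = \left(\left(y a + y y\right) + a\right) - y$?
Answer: $468$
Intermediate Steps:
$o{\left(a,y \right)} = a + y^{2} - y + a y$ ($o{\left(a,y \right)} = \left(\left(a y + y^{2}\right) + a\right) - y = \left(\left(y^{2} + a y\right) + a\right) - y = \left(a + y^{2} + a y\right) - y = a + y^{2} - y + a y$)
$o{\left(9,-9 \right)} \left(6 + 4 \cdot 5\right) = \left(9 + \left(-9\right)^{2} - -9 + 9 \left(-9\right)\right) \left(6 + 4 \cdot 5\right) = \left(9 + 81 + 9 - 81\right) \left(6 + 20\right) = 18 \cdot 26 = 468$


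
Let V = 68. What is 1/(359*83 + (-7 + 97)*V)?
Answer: 1/35917 ≈ 2.7842e-5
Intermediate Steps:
1/(359*83 + (-7 + 97)*V) = 1/(359*83 + (-7 + 97)*68) = 1/(29797 + 90*68) = 1/(29797 + 6120) = 1/35917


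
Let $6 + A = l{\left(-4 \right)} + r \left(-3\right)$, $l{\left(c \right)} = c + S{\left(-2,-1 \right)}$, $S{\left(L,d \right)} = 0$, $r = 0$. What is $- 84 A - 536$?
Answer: $304$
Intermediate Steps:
$l{\left(c \right)} = c$ ($l{\left(c \right)} = c + 0 = c$)
$A = -10$ ($A = -6 + \left(-4 + 0 \left(-3\right)\right) = -6 + \left(-4 + 0\right) = -6 - 4 = -10$)
$- 84 A - 536 = \left(-84\right) \left(-10\right) - 536 = 840 - 536 = 304$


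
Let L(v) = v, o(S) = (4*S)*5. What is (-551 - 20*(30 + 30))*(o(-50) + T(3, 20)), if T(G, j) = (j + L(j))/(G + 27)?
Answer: 5245996/3 ≈ 1.7487e+6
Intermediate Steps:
o(S) = 20*S
T(G, j) = 2*j/(27 + G) (T(G, j) = (j + j)/(G + 27) = (2*j)/(27 + G) = 2*j/(27 + G))
(-551 - 20*(30 + 30))*(o(-50) + T(3, 20)) = (-551 - 20*(30 + 30))*(20*(-50) + 2*20/(27 + 3)) = (-551 - 20*60)*(-1000 + 2*20/30) = (-551 - 1200)*(-1000 + 2*20*(1/30)) = -1751*(-1000 + 4/3) = -1751*(-2996/3) = 5245996/3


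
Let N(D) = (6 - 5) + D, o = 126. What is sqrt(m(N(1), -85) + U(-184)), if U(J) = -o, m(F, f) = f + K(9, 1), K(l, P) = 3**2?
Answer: I*sqrt(202) ≈ 14.213*I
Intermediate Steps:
K(l, P) = 9
N(D) = 1 + D
m(F, f) = 9 + f (m(F, f) = f + 9 = 9 + f)
U(J) = -126 (U(J) = -1*126 = -126)
sqrt(m(N(1), -85) + U(-184)) = sqrt((9 - 85) - 126) = sqrt(-76 - 126) = sqrt(-202) = I*sqrt(202)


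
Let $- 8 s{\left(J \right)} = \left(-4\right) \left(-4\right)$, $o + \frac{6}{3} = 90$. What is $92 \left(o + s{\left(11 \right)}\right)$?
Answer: $7912$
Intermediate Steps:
$o = 88$ ($o = -2 + 90 = 88$)
$s{\left(J \right)} = -2$ ($s{\left(J \right)} = - \frac{\left(-4\right) \left(-4\right)}{8} = \left(- \frac{1}{8}\right) 16 = -2$)
$92 \left(o + s{\left(11 \right)}\right) = 92 \left(88 - 2\right) = 92 \cdot 86 = 7912$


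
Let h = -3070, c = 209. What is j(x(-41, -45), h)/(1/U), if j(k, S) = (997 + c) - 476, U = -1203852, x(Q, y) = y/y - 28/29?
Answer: -878811960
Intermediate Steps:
x(Q, y) = 1/29 (x(Q, y) = 1 - 28*1/29 = 1 - 28/29 = 1/29)
j(k, S) = 730 (j(k, S) = (997 + 209) - 476 = 1206 - 476 = 730)
j(x(-41, -45), h)/(1/U) = 730/(1/(-1203852)) = 730/(-1/1203852) = 730*(-1203852) = -878811960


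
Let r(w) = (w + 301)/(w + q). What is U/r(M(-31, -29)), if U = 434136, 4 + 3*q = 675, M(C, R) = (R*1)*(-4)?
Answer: 147461528/417 ≈ 3.5363e+5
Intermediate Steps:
M(C, R) = -4*R (M(C, R) = R*(-4) = -4*R)
q = 671/3 (q = -4/3 + (⅓)*675 = -4/3 + 225 = 671/3 ≈ 223.67)
r(w) = (301 + w)/(671/3 + w) (r(w) = (w + 301)/(w + 671/3) = (301 + w)/(671/3 + w))
U/r(M(-31, -29)) = 434136/((3*(301 - 4*(-29))/(671 + 3*(-4*(-29))))) = 434136/((3*(301 + 116)/(671 + 3*116))) = 434136/((3*417/(671 + 348))) = 434136/((3*417/1019)) = 434136/((3*(1/1019)*417)) = 434136/(1251/1019) = 434136*(1019/1251) = 147461528/417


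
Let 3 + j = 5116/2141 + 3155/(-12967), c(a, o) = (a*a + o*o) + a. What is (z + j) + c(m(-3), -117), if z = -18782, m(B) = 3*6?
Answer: -131922613321/27762347 ≈ -4751.9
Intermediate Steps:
m(B) = 18
c(a, o) = a + a**2 + o**2 (c(a, o) = (a**2 + o**2) + a = a + a**2 + o**2)
j = -23702724/27762347 (j = -3 + (5116/2141 + 3155/(-12967)) = -3 + (5116*(1/2141) + 3155*(-1/12967)) = -3 + (5116/2141 - 3155/12967) = -3 + 59584317/27762347 = -23702724/27762347 ≈ -0.85377)
(z + j) + c(m(-3), -117) = (-18782 - 23702724/27762347) + (18 + 18**2 + (-117)**2) = -521456104078/27762347 + (18 + 324 + 13689) = -521456104078/27762347 + 14031 = -131922613321/27762347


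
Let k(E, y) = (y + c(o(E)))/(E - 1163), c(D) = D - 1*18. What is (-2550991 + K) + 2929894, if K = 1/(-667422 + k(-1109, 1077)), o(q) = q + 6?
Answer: 143640492332987/379095685 ≈ 3.7890e+5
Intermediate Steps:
o(q) = 6 + q
c(D) = -18 + D (c(D) = D - 18 = -18 + D)
k(E, y) = (-12 + E + y)/(-1163 + E) (k(E, y) = (y + (-18 + (6 + E)))/(E - 1163) = (y + (-12 + E))/(-1163 + E) = (-12 + E + y)/(-1163 + E))
K = -568/379095685 (K = 1/(-667422 + (-12 - 1109 + 1077)/(-1163 - 1109)) = 1/(-667422 - 44/(-2272)) = 1/(-667422 - 1/2272*(-44)) = 1/(-667422 + 11/568) = 1/(-379095685/568) = -568/379095685 ≈ -1.4983e-6)
(-2550991 + K) + 2929894 = (-2550991 - 568/379095685) + 2929894 = -967069680574403/379095685 + 2929894 = 143640492332987/379095685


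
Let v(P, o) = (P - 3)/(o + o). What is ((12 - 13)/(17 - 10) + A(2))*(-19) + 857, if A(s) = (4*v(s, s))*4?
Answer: 6550/7 ≈ 935.71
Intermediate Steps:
v(P, o) = (-3 + P)/(2*o) (v(P, o) = (-3 + P)/((2*o)) = (-3 + P)*(1/(2*o)) = (-3 + P)/(2*o))
A(s) = 8*(-3 + s)/s (A(s) = (4*((-3 + s)/(2*s)))*4 = (2*(-3 + s)/s)*4 = 8*(-3 + s)/s)
((12 - 13)/(17 - 10) + A(2))*(-19) + 857 = ((12 - 13)/(17 - 10) + (8 - 24/2))*(-19) + 857 = (-1/7 + (8 - 24*½))*(-19) + 857 = (-1*⅐ + (8 - 12))*(-19) + 857 = (-⅐ - 4)*(-19) + 857 = -29/7*(-19) + 857 = 551/7 + 857 = 6550/7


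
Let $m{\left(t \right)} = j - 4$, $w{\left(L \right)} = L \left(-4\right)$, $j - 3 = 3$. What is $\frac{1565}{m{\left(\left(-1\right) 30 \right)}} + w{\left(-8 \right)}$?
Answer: $\frac{1629}{2} \approx 814.5$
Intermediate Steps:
$j = 6$ ($j = 3 + 3 = 6$)
$w{\left(L \right)} = - 4 L$
$m{\left(t \right)} = 2$ ($m{\left(t \right)} = 6 - 4 = 2$)
$\frac{1565}{m{\left(\left(-1\right) 30 \right)}} + w{\left(-8 \right)} = \frac{1565}{2} - -32 = 1565 \cdot \frac{1}{2} + 32 = \frac{1565}{2} + 32 = \frac{1629}{2}$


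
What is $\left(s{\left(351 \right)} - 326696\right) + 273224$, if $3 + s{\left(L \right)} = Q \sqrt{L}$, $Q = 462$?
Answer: $-53475 + 1386 \sqrt{39} \approx -44819.0$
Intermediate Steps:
$s{\left(L \right)} = -3 + 462 \sqrt{L}$
$\left(s{\left(351 \right)} - 326696\right) + 273224 = \left(\left(-3 + 462 \sqrt{351}\right) - 326696\right) + 273224 = \left(\left(-3 + 462 \cdot 3 \sqrt{39}\right) - 326696\right) + 273224 = \left(\left(-3 + 1386 \sqrt{39}\right) - 326696\right) + 273224 = \left(-326699 + 1386 \sqrt{39}\right) + 273224 = -53475 + 1386 \sqrt{39}$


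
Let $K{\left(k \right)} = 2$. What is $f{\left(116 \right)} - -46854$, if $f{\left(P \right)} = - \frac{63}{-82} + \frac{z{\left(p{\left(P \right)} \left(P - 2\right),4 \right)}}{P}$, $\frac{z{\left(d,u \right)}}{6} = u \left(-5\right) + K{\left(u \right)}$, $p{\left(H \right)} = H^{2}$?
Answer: $\frac{111418425}{2378} \approx 46854.0$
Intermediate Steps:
$z{\left(d,u \right)} = 12 - 30 u$ ($z{\left(d,u \right)} = 6 \left(u \left(-5\right) + 2\right) = 6 \left(- 5 u + 2\right) = 6 \left(2 - 5 u\right) = 12 - 30 u$)
$f{\left(P \right)} = \frac{63}{82} - \frac{108}{P}$ ($f{\left(P \right)} = - \frac{63}{-82} + \frac{12 - 120}{P} = \left(-63\right) \left(- \frac{1}{82}\right) + \frac{12 - 120}{P} = \frac{63}{82} - \frac{108}{P}$)
$f{\left(116 \right)} - -46854 = \left(\frac{63}{82} - \frac{108}{116}\right) - -46854 = \left(\frac{63}{82} - \frac{27}{29}\right) + 46854 = - \frac{387}{2378} + 46854 = \frac{111418425}{2378}$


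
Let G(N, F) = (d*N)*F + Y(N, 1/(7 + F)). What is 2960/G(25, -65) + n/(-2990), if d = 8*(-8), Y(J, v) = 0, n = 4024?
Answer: -39389/29900 ≈ -1.3174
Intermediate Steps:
d = -64
G(N, F) = -64*F*N (G(N, F) = (-64*N)*F + 0 = -64*F*N + 0 = -64*F*N)
2960/G(25, -65) + n/(-2990) = 2960/((-64*(-65)*25)) + 4024/(-2990) = 2960/104000 + 4024*(-1/2990) = 2960*(1/104000) - 2012/1495 = 37/1300 - 2012/1495 = -39389/29900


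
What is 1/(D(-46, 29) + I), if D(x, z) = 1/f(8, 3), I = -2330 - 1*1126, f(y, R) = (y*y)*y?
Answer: -512/1769471 ≈ -0.00028935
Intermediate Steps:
f(y, R) = y**3 (f(y, R) = y**2*y = y**3)
I = -3456 (I = -2330 - 1126 = -3456)
D(x, z) = 1/512 (D(x, z) = 1/(8**3) = 1/512)
1/(D(-46, 29) + I) = 1/(1/512 - 3456) = 1/(-1769471/512) = -512/1769471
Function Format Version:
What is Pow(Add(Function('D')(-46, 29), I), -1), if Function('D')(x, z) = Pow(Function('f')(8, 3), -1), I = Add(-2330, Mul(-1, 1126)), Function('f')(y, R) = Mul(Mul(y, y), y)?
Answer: Rational(-512, 1769471) ≈ -0.00028935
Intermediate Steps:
Function('f')(y, R) = Pow(y, 3) (Function('f')(y, R) = Mul(Pow(y, 2), y) = Pow(y, 3))
I = -3456 (I = Add(-2330, -1126) = -3456)
Function('D')(x, z) = Rational(1, 512) (Function('D')(x, z) = Pow(Pow(8, 3), -1) = Pow(512, -1) = Rational(1, 512))
Pow(Add(Function('D')(-46, 29), I), -1) = Pow(Add(Rational(1, 512), -3456), -1) = Pow(Rational(-1769471, 512), -1) = Rational(-512, 1769471)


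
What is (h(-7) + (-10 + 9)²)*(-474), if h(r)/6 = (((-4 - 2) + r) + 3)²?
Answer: -284874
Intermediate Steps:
h(r) = 6*(-3 + r)² (h(r) = 6*(((-4 - 2) + r) + 3)² = 6*((-6 + r) + 3)² = 6*(-3 + r)²)
(h(-7) + (-10 + 9)²)*(-474) = (6*(-3 - 7)² + (-10 + 9)²)*(-474) = (6*(-10)² + (-1)²)*(-474) = (6*100 + 1)*(-474) = (600 + 1)*(-474) = 601*(-474) = -284874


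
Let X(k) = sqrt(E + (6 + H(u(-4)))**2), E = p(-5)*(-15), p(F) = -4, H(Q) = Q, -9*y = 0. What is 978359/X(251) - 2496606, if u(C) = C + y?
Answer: -18994489/8 ≈ -2.3743e+6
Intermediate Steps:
y = 0 (y = -1/9*0 = 0)
u(C) = C (u(C) = C + 0 = C)
E = 60 (E = -4*(-15) = 60)
X(k) = 8 (X(k) = sqrt(60 + (6 - 4)**2) = sqrt(60 + 2**2) = sqrt(60 + 4) = sqrt(64) = 8)
978359/X(251) - 2496606 = 978359/8 - 2496606 = -18994489/8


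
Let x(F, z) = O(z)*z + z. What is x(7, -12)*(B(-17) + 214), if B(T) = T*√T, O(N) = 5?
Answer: -15408 + 1224*I*√17 ≈ -15408.0 + 5046.7*I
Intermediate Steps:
B(T) = T^(3/2)
x(F, z) = 6*z (x(F, z) = 5*z + z = 6*z)
x(7, -12)*(B(-17) + 214) = (6*(-12))*((-17)^(3/2) + 214) = -72*(-17*I*√17 + 214) = -72*(214 - 17*I*√17) = -15408 + 1224*I*√17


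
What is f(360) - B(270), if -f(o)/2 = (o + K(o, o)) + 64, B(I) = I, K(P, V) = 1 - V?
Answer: -400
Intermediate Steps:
f(o) = -130 (f(o) = -2*((o + (1 - o)) + 64) = -2*(1 + 64) = -2*65 = -130)
f(360) - B(270) = -130 - 1*270 = -130 - 270 = -400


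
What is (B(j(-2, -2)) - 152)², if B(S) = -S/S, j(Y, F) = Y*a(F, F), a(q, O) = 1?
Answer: 23409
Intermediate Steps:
j(Y, F) = Y (j(Y, F) = Y*1 = Y)
B(S) = -1 (B(S) = -1*1 = -1)
(B(j(-2, -2)) - 152)² = (-1 - 152)² = (-153)² = 23409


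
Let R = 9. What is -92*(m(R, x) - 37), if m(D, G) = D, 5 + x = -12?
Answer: 2576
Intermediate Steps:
x = -17 (x = -5 - 12 = -17)
-92*(m(R, x) - 37) = -92*(9 - 37) = -92*(-28) = 2576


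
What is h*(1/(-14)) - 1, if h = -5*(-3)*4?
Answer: -37/7 ≈ -5.2857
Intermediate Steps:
h = 60 (h = 15*4 = 60)
h*(1/(-14)) - 1 = 60*(1/(-14)) - 1 = 60*(1*(-1/14)) - 1 = 60*(-1/14) - 1 = -30/7 - 1 = -37/7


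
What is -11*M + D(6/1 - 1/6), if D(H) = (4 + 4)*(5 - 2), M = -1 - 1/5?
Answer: 186/5 ≈ 37.200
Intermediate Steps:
M = -6/5 (M = -1 - 1*1/5 = -1 - 1/5 = -6/5 ≈ -1.2000)
D(H) = 24 (D(H) = 8*3 = 24)
-11*M + D(6/1 - 1/6) = -11*(-6/5) + 24 = 66/5 + 24 = 186/5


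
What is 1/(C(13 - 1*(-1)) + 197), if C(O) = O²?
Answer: 1/393 ≈ 0.0025445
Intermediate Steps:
1/(C(13 - 1*(-1)) + 197) = 1/((13 - 1*(-1))² + 197) = 1/((13 + 1)² + 197) = 1/(14² + 197) = 1/(196 + 197) = 1/393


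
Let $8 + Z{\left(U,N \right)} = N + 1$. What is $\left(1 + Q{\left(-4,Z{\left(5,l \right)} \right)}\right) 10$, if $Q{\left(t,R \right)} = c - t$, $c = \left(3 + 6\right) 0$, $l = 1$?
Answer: $50$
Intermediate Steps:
$c = 0$ ($c = 9 \cdot 0 = 0$)
$Z{\left(U,N \right)} = -7 + N$ ($Z{\left(U,N \right)} = -8 + \left(N + 1\right) = -8 + \left(1 + N\right) = -7 + N$)
$Q{\left(t,R \right)} = - t$ ($Q{\left(t,R \right)} = 0 - t = - t$)
$\left(1 + Q{\left(-4,Z{\left(5,l \right)} \right)}\right) 10 = \left(1 - -4\right) 10 = \left(1 + 4\right) 10 = 5 \cdot 10 = 50$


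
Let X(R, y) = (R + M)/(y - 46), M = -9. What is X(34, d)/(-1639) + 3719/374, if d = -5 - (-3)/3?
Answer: 277074/27863 ≈ 9.9442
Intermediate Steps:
d = -4 (d = -5 - (-3)/3 = -5 - 3*(-1/3) = -5 + 1 = -4)
X(R, y) = (-9 + R)/(-46 + y) (X(R, y) = (R - 9)/(y - 46) = (-9 + R)/(-46 + y))
X(34, d)/(-1639) + 3719/374 = ((-9 + 34)/(-46 - 4))/(-1639) + 3719/374 = (25/(-50))*(-1/1639) + 3719*(1/374) = -1/50*25*(-1/1639) + 3719/374 = -1/2*(-1/1639) + 3719/374 = 1/3278 + 3719/374 = 277074/27863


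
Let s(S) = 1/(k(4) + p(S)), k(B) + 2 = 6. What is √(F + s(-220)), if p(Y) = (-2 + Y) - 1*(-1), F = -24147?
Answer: 10*I*√11370583/217 ≈ 155.39*I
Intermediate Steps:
p(Y) = -1 + Y (p(Y) = (-2 + Y) + 1 = -1 + Y)
k(B) = 4 (k(B) = -2 + 6 = 4)
s(S) = 1/(3 + S) (s(S) = 1/(4 + (-1 + S)) = 1/(3 + S))
√(F + s(-220)) = √(-24147 + 1/(3 - 220)) = √(-24147 + 1/(-217)) = √(-24147 - 1/217) = √(-5239900/217) = 10*I*√11370583/217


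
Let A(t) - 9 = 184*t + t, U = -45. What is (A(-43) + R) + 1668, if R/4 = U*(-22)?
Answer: -2318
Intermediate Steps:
A(t) = 9 + 185*t (A(t) = 9 + (184*t + t) = 9 + 185*t)
R = 3960 (R = 4*(-45*(-22)) = 4*990 = 3960)
(A(-43) + R) + 1668 = ((9 + 185*(-43)) + 3960) + 1668 = ((9 - 7955) + 3960) + 1668 = (-7946 + 3960) + 1668 = -3986 + 1668 = -2318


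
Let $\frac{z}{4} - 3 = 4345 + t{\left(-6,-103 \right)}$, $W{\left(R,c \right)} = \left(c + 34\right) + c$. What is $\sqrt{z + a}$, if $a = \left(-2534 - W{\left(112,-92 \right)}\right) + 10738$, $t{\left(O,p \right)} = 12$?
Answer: $3 \sqrt{2866} \approx 160.6$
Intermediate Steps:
$W{\left(R,c \right)} = 34 + 2 c$ ($W{\left(R,c \right)} = \left(34 + c\right) + c = 34 + 2 c$)
$z = 17440$ ($z = 12 + 4 \left(4345 + 12\right) = 12 + 4 \cdot 4357 = 12 + 17428 = 17440$)
$a = 8354$ ($a = \left(-2534 - \left(34 + 2 \left(-92\right)\right)\right) + 10738 = \left(-2534 - \left(34 - 184\right)\right) + 10738 = \left(-2534 - -150\right) + 10738 = \left(-2534 + 150\right) + 10738 = -2384 + 10738 = 8354$)
$\sqrt{z + a} = \sqrt{17440 + 8354} = \sqrt{25794} = 3 \sqrt{2866}$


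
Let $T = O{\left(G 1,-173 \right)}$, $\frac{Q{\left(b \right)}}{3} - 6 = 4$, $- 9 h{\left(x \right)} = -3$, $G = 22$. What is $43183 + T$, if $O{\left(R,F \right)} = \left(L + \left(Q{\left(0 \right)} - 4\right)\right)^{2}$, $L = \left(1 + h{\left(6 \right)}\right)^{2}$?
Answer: $\frac{3560323}{81} \approx 43955.0$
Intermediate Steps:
$h{\left(x \right)} = \frac{1}{3}$ ($h{\left(x \right)} = \left(- \frac{1}{9}\right) \left(-3\right) = \frac{1}{3}$)
$Q{\left(b \right)} = 30$ ($Q{\left(b \right)} = 18 + 3 \cdot 4 = 18 + 12 = 30$)
$L = \frac{16}{9}$ ($L = \left(1 + \frac{1}{3}\right)^{2} = \left(\frac{4}{3}\right)^{2} = \frac{16}{9} \approx 1.7778$)
$O{\left(R,F \right)} = \frac{62500}{81}$ ($O{\left(R,F \right)} = \left(\frac{16}{9} + \left(30 - 4\right)\right)^{2} = \left(\frac{16}{9} + 26\right)^{2} = \left(\frac{250}{9}\right)^{2} = \frac{62500}{81}$)
$T = \frac{62500}{81} \approx 771.6$
$43183 + T = 43183 + \frac{62500}{81} = \frac{3560323}{81}$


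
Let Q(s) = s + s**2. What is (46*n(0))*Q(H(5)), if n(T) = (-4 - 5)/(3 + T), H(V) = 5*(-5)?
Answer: -82800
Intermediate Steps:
H(V) = -25
n(T) = -9/(3 + T)
(46*n(0))*Q(H(5)) = (46*(-9/(3 + 0)))*(-25*(1 - 25)) = (46*(-9/3))*(-25*(-24)) = (46*(-9*1/3))*600 = (46*(-3))*600 = -138*600 = -82800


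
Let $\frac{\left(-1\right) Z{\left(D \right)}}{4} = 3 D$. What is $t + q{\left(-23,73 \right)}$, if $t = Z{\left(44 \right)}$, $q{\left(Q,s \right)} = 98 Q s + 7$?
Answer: $-165063$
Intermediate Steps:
$Z{\left(D \right)} = - 12 D$ ($Z{\left(D \right)} = - 4 \cdot 3 D = - 12 D$)
$q{\left(Q,s \right)} = 7 + 98 Q s$ ($q{\left(Q,s \right)} = 98 Q s + 7 = 7 + 98 Q s$)
$t = -528$ ($t = \left(-12\right) 44 = -528$)
$t + q{\left(-23,73 \right)} = -528 + \left(7 + 98 \left(-23\right) 73\right) = -528 + \left(7 - 164542\right) = -528 - 164535 = -165063$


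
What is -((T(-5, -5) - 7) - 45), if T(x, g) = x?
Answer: 57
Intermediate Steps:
-((T(-5, -5) - 7) - 45) = -((-5 - 7) - 45) = -(-12 - 45) = -1*(-57) = 57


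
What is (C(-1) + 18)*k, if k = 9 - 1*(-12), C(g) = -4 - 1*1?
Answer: 273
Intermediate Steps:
C(g) = -5 (C(g) = -4 - 1 = -5)
k = 21 (k = 9 + 12 = 21)
(C(-1) + 18)*k = (-5 + 18)*21 = 13*21 = 273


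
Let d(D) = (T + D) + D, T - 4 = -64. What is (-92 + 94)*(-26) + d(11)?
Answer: -90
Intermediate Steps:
T = -60 (T = 4 - 64 = -60)
d(D) = -60 + 2*D (d(D) = (-60 + D) + D = -60 + 2*D)
(-92 + 94)*(-26) + d(11) = (-92 + 94)*(-26) + (-60 + 2*11) = 2*(-26) + (-60 + 22) = -52 - 38 = -90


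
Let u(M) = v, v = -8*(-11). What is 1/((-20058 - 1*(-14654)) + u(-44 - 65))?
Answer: -1/5316 ≈ -0.00018811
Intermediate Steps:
v = 88
u(M) = 88
1/((-20058 - 1*(-14654)) + u(-44 - 65)) = 1/((-20058 - 1*(-14654)) + 88) = 1/((-20058 + 14654) + 88) = 1/(-5404 + 88) = 1/(-5316) = -1/5316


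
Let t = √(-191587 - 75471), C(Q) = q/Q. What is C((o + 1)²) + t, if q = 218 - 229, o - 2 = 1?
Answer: -11/16 + I*√267058 ≈ -0.6875 + 516.78*I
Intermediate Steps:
o = 3 (o = 2 + 1 = 3)
q = -11
C(Q) = -11/Q
t = I*√267058 (t = √(-267058) = I*√267058 ≈ 516.78*I)
C((o + 1)²) + t = -11/(3 + 1)² + I*√267058 = -11/(4²) + I*√267058 = -11/16 + I*√267058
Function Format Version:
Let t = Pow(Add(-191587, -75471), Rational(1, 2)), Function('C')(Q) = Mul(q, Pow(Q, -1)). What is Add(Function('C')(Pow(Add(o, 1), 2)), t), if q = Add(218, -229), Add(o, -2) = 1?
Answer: Add(Rational(-11, 16), Mul(I, Pow(267058, Rational(1, 2)))) ≈ Add(-0.68750, Mul(516.78, I))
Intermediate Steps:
o = 3 (o = Add(2, 1) = 3)
q = -11
Function('C')(Q) = Mul(-11, Pow(Q, -1))
t = Mul(I, Pow(267058, Rational(1, 2))) (t = Pow(-267058, Rational(1, 2)) = Mul(I, Pow(267058, Rational(1, 2))) ≈ Mul(516.78, I))
Add(Function('C')(Pow(Add(o, 1), 2)), t) = Add(Mul(-11, Pow(Pow(Add(3, 1), 2), -1)), Mul(I, Pow(267058, Rational(1, 2)))) = Add(Mul(-11, Pow(Pow(4, 2), -1)), Mul(I, Pow(267058, Rational(1, 2)))) = Add(Mul(-11, Pow(16, -1)), Mul(I, Pow(267058, Rational(1, 2)))) = Add(Mul(-11, Rational(1, 16)), Mul(I, Pow(267058, Rational(1, 2)))) = Add(Rational(-11, 16), Mul(I, Pow(267058, Rational(1, 2))))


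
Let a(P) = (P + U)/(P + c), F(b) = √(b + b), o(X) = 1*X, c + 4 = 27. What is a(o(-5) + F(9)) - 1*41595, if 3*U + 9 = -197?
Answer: -2121569/51 + 275*√2/306 ≈ -41598.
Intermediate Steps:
U = -206/3 (U = -3 + (⅓)*(-197) = -3 - 197/3 = -206/3 ≈ -68.667)
c = 23 (c = -4 + 27 = 23)
o(X) = X
F(b) = √2*√b (F(b) = √(2*b) = √2*√b)
a(P) = (-206/3 + P)/(23 + P) (a(P) = (P - 206/3)/(P + 23) = (-206/3 + P)/(23 + P))
a(o(-5) + F(9)) - 1*41595 = (-206/3 + (-5 + √2*√9))/(23 + (-5 + √2*√9)) - 1*41595 = (-206/3 + (-5 + √2*3))/(23 + (-5 + √2*3)) - 41595 = (-206/3 + (-5 + 3*√2))/(23 + (-5 + 3*√2)) - 41595 = (-221/3 + 3*√2)/(18 + 3*√2) - 41595 = -41595 + (-221/3 + 3*√2)/(18 + 3*√2)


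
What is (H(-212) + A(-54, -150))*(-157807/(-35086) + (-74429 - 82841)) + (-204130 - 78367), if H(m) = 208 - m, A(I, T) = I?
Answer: -1014716431450/17543 ≈ -5.7842e+7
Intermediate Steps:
(H(-212) + A(-54, -150))*(-157807/(-35086) + (-74429 - 82841)) + (-204130 - 78367) = ((208 - 1*(-212)) - 54)*(-157807/(-35086) + (-74429 - 82841)) + (-204130 - 78367) = ((208 + 212) - 54)*(-157807*(-1/35086) - 157270) - 282497 = (420 - 54)*(157807/35086 - 157270) - 282497 = 366*(-5517817413/35086) - 282497 = -1009760586579/17543 - 282497 = -1014716431450/17543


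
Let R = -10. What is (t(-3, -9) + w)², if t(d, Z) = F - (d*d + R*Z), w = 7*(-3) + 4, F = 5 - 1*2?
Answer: 12769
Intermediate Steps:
F = 3 (F = 5 - 2 = 3)
w = -17 (w = -21 + 4 = -17)
t(d, Z) = 3 - d² + 10*Z (t(d, Z) = 3 - (d*d - 10*Z) = 3 - (d² - 10*Z) = 3 + (-d² + 10*Z) = 3 - d² + 10*Z)
(t(-3, -9) + w)² = ((3 - 1*(-3)² + 10*(-9)) - 17)² = ((3 - 1*9 - 90) - 17)² = ((3 - 9 - 90) - 17)² = (-96 - 17)² = (-113)² = 12769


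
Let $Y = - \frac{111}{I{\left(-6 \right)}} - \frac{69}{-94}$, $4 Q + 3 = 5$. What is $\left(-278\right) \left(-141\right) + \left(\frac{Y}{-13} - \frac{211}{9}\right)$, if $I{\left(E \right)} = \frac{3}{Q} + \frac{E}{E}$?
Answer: $\frac{3015981893}{76986} \approx 39176.0$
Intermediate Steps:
$Q = \frac{1}{2}$ ($Q = - \frac{3}{4} + \frac{1}{4} \cdot 5 = - \frac{3}{4} + \frac{5}{4} = \frac{1}{2} \approx 0.5$)
$I{\left(E \right)} = 7$ ($I{\left(E \right)} = 3 \frac{1}{\frac{1}{2}} + \frac{E}{E} = 3 \cdot 2 + 1 = 6 + 1 = 7$)
$Y = - \frac{9951}{658}$ ($Y = - \frac{111}{7} - \frac{69}{-94} = \left(-111\right) \frac{1}{7} - - \frac{69}{94} = - \frac{111}{7} + \frac{69}{94} = - \frac{9951}{658} \approx -15.123$)
$\left(-278\right) \left(-141\right) + \left(\frac{Y}{-13} - \frac{211}{9}\right) = \left(-278\right) \left(-141\right) - \left(- \frac{9951}{8554} + \frac{211}{9}\right) = 39198 - \frac{1715335}{76986} = \frac{3015981893}{76986}$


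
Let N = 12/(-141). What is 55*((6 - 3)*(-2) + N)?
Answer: -15730/47 ≈ -334.68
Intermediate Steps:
N = -4/47 (N = 12*(-1/141) = -4/47 ≈ -0.085106)
55*((6 - 3)*(-2) + N) = 55*((6 - 3)*(-2) - 4/47) = 55*(3*(-2) - 4/47) = 55*(-6 - 4/47) = 55*(-286/47) = -15730/47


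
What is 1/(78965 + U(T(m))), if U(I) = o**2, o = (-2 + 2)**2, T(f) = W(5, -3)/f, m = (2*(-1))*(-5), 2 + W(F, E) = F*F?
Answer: 1/78965 ≈ 1.2664e-5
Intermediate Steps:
W(F, E) = -2 + F**2 (W(F, E) = -2 + F*F = -2 + F**2)
m = 10 (m = -2*(-5) = 10)
T(f) = 23/f (T(f) = (-2 + 5**2)/f = (-2 + 25)/f = 23/f)
o = 0 (o = 0**2 = 0)
U(I) = 0 (U(I) = 0**2 = 0)
1/(78965 + U(T(m))) = 1/(78965 + 0) = 1/78965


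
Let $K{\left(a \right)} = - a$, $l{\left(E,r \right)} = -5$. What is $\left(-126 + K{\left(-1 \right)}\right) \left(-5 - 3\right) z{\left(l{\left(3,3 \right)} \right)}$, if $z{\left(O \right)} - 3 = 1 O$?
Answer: $-2000$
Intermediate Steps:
$z{\left(O \right)} = 3 + O$ ($z{\left(O \right)} = 3 + 1 O = 3 + O$)
$\left(-126 + K{\left(-1 \right)}\right) \left(-5 - 3\right) z{\left(l{\left(3,3 \right)} \right)} = \left(-126 - -1\right) \left(-5 - 3\right) \left(3 - 5\right) = \left(-126 + 1\right) \left(\left(-8\right) \left(-2\right)\right) = \left(-125\right) 16 = -2000$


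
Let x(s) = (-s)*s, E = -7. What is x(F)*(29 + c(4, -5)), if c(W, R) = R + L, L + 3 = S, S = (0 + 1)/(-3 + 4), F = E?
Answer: -1078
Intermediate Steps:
F = -7
S = 1 (S = 1/1 = 1*1 = 1)
L = -2 (L = -3 + 1 = -2)
c(W, R) = -2 + R (c(W, R) = R - 2 = -2 + R)
x(s) = -s**2
x(F)*(29 + c(4, -5)) = (-1*(-7)**2)*(29 + (-2 - 5)) = (-1*49)*(29 - 7) = -49*22 = -1078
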